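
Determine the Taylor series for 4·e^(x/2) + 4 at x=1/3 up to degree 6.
4 + 4·e^(1/6) + 2·e^(1/6)·(x - 1/3) + e^(1/6)·(x - 1/3)^2/2 + e^(1/6)·(x - 1/3)^3/12 + e^(1/6)·(x - 1/3)^4/96 + e^(1/6)·(x - 1/3)^5/960 + e^(1/6)·(x - 1/3)^6/11520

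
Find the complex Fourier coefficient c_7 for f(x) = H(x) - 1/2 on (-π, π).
Compute the real Fourier coefficients first: a_7 = 0, b_7 = 2/(7·π).
Then c_7 = (a_7 − i·b_7)/2 = -i/(7·π).

Final answer: -i/(7·π)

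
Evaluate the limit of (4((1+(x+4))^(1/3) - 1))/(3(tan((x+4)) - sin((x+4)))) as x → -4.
Both numerator and denominator → 0 as x → -4; this is a 0/0 indeterminate form.
Expand each to leading order near x = -4: numerator ~ 4·(x + 4)/3, denominator ~ 3·(x + 4)^3/2.
The limit of the ratio is ∞.

Final answer: ∞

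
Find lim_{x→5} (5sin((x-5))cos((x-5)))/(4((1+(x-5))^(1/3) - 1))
Both numerator and denominator → 0 as x → 5; this is a 0/0 indeterminate form.
Expand each to leading order near x = 5: numerator ~ 5·(x - 5), denominator ~ 4·(x - 5)/3.
The limit of the ratio is 15/4.

Final answer: 15/4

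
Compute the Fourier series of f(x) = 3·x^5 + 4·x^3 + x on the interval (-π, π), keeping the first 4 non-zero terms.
(-112·π^2 + 6·π^4 + 674)·sin(x) + (-3·π^4 - 35/2 + 11·π^2)·sin(2·x) + (-16·π^2/9 + 50/27 + 2·π^4)·sin(3·x) + (-3·π^4/2 - π^2/8 - 29/64)·sin(4·x)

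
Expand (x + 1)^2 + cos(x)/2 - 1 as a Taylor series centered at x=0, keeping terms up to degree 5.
x^4/48 + 3·x^2/4 + 2·x + 1/2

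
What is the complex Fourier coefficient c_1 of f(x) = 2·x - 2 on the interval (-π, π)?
Compute the real Fourier coefficients first: a_1 = 0, b_1 = 4.
Then c_1 = (a_1 − i·b_1)/2 = -2·i.

Final answer: -2·i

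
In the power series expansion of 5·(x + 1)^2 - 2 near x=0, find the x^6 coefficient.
Expand to order 6: 5·(x + 1)^2 - 2 = 5·x^2 + 10·x + 3 + O(x^7).
The coefficient of x^6 is 0.

Final answer: 0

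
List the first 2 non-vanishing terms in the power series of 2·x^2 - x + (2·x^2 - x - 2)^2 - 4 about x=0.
-5·x^2 + 3·x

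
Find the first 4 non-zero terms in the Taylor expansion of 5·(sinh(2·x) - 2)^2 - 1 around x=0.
-80·x^3/3 + 20·x^2 - 40·x + 19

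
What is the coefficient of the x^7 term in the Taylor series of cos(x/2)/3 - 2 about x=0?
Expand to order 7: cos(x/2)/3 - 2 = -x^6/138240 + x^4/1152 - x^2/24 - 5/3 + O(x^8).
The coefficient of x^7 is 0.

Final answer: 0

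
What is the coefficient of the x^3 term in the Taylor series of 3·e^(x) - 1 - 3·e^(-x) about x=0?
Expand to order 3: 3·e^(x) - 1 - 3·e^(-x) = x^3 + 6·x - 1 + O(x^4).
The coefficient of x^3 is 1.

Final answer: 1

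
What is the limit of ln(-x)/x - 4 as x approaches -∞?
The quotient is an ∞/∞ indeterminate form as x → -∞.
Compare growth rates of the dominant terms (exponentials ≫ polynomials ≫ logarithms), or apply L'Hôpital's rule; the quotient → 0.
Adding the constant: 0 - 4 = -4. Limit = -4.

Final answer: -4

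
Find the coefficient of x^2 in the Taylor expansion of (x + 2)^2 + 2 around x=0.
Expand to order 2: (x + 2)^2 + 2 = x^2 + 4·x + 6 + O(x^3).
The coefficient of x^2 is 1.

Final answer: 1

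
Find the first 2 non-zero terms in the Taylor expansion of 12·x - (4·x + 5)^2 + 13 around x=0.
-28·x - 12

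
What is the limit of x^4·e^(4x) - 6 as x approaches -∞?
The product is a 0·∞ indeterminate form at x → -∞.
Rewrite the product as x^4 / e^(-4x) (an ∞/∞ form) and apply L'Hôpital, or use the standard hierarchy e^(4|x|) ≫ |x^4| as x → -∞.
The indeterminate product → 0, so the limit = -6.

Final answer: -6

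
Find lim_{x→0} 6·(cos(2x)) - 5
Direct substitution at x = 0 gives 1.

Final answer: 1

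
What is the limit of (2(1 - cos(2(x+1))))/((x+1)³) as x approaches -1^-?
Both numerator and denominator → 0 as x → -1^-; this is a 0/0 indeterminate form.
Expand each to leading order near x = -1: numerator ~ 4·(x + 1)^2, denominator ~ (x + 1)^3.
The limit of the ratio is -∞.

Final answer: -∞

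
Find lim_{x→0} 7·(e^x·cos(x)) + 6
Direct substitution at x = 0 gives 13.

Final answer: 13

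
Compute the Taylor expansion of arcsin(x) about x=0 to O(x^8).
5·x^7/112 + 3·x^5/40 + x^3/6 + x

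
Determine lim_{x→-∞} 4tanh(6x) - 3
Evaluate the dominant behaviour as x → -∞; each term tends to a finite value or vanishes.
Limit = -7.

Final answer: -7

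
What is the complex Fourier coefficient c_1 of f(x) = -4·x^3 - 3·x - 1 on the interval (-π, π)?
Compute the real Fourier coefficients first: a_1 = 0, b_1 = 42 - 8·π^2.
Then c_1 = (a_1 − i·b_1)/2 = -21·i + 4·i·π^2.

Final answer: -21·i + 4·i·π^2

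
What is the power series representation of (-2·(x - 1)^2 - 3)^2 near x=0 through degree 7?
4·x^4 - 16·x^3 + 36·x^2 - 40·x + 25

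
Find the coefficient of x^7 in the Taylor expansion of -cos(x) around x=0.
Expand to order 7: -cos(x) = x^6/720 - x^4/24 + x^2/2 - 1 + O(x^8).
The coefficient of x^7 is 0.

Final answer: 0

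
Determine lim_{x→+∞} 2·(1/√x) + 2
Evaluate the dominant behaviour as x → +∞; each term tends to a finite value or vanishes.
Limit = 2.

Final answer: 2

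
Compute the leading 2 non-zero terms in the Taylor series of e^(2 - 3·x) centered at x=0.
-3·x·e^(2) + e^(2)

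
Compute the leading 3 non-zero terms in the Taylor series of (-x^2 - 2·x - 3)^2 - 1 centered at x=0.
10·x^2 + 12·x + 8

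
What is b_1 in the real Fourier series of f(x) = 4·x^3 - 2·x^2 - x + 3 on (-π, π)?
b_1 = (1/π) ∫_{-π}^{π} f(x)·sin(1x) dx.
Evaluate the integral (use parity and integration by parts as needed): b_1 = -50 + 8·π^2.

Final answer: -50 + 8·π^2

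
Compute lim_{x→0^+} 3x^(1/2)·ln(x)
This is a 0·∞ indeterminate form at x → 0⁺.
Rewrite the product as 3·ln(x) / x^(-1/2) and apply L'Hôpital, or use the standard hierarchy x^(-1/2) ≫ |ln x| as x → 0⁺.
The indeterminate product → 0, so the limit = 0.

Final answer: 0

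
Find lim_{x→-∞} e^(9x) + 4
Evaluate the dominant behaviour as x → -∞; each term tends to a finite value or vanishes.
Limit = 4.

Final answer: 4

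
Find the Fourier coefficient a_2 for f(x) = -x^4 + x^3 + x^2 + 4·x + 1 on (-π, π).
a_2 = (1/π) ∫_{-π}^{π} f(x)·cos(2x) dx.
Evaluate the integral (use parity and integration by parts as needed): a_2 = 4 - 2·π^2.

Final answer: 4 - 2·π^2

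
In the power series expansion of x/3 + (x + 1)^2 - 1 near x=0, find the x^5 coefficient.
Expand to order 5: x/3 + (x + 1)^2 - 1 = x^2 + 7·x/3 + O(x^6).
The coefficient of x^5 is 0.

Final answer: 0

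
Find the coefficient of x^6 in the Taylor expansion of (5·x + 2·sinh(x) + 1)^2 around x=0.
Expand to order 6: (5·x + 2·sinh(x) + 1)^2 = 31·x^6/90 + x^5/30 + 14·x^4/3 + 2·x^3/3 + 49·x^2 + 14·x + 1 + O(x^7).
The coefficient of x^6 is 31/90.

Final answer: 31/90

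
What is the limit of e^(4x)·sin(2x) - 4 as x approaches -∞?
Evaluate the dominant behaviour as x → -∞; each term tends to a finite value or vanishes.
Limit = -4.

Final answer: -4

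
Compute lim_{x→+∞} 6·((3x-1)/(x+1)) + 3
Evaluate the dominant behaviour as x → +∞; each term tends to a finite value or vanishes.
Limit = 21.

Final answer: 21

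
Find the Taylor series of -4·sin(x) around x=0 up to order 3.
2·x^3/3 - 4·x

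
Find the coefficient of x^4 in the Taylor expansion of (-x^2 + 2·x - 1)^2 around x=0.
Expand to order 4: (-x^2 + 2·x - 1)^2 = x^4 - 4·x^3 + 6·x^2 - 4·x + 1 + O(x^5).
The coefficient of x^4 is 1.

Final answer: 1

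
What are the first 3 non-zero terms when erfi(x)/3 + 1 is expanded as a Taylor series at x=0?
2·x^3/(9·√(π)) + 2·x/(3·√(π)) + 1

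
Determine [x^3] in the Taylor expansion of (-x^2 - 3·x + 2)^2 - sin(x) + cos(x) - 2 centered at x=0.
Expand to order 3: (-x^2 - 3·x + 2)^2 - sin(x) + cos(x) - 2 = 37·x^3/6 + 9·x^2/2 - 13·x + 3 + O(x^4).
The coefficient of x^3 is 37/6.

Final answer: 37/6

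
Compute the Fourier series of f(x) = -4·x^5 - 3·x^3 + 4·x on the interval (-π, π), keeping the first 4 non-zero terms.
(-916 - 8·π^4 + 154·π^2)·sin(x) + (-17·π^2 + 43/2 + 4·π^4)·sin(2·x) + (-8·π^4/3 + 4/81 + 106·π^2/27)·sin(3·x) + (-π^2 - 13/8 + 2·π^4)·sin(4·x)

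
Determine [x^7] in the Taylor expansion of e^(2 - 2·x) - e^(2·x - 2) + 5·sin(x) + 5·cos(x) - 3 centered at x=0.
-8·e^(2)/315 - 8·e^(-2)/315 - 1/1008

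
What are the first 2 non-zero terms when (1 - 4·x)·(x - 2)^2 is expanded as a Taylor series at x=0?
4 - 20·x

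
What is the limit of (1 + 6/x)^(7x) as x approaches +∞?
As x → +∞: write (1 + 6/x)^(7x) = ((1 + 6/x)^x)^7 → (e^6)^7 = e^42.
Limit = e^(42).

Final answer: e^(42)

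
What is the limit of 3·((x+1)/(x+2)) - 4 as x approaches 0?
Direct substitution at x = 0 gives -5/2.

Final answer: -5/2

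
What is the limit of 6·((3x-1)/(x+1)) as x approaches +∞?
Evaluate the dominant behaviour as x → +∞; each term tends to a finite value or vanishes.
Limit = 18.

Final answer: 18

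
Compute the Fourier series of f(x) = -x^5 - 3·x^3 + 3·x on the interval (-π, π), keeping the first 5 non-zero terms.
(-198 - 2·π^4 + 34·π^2)·sin(x) + (-2·π^2 + π^4)·sin(2·x) + (-2·π^4/3 - 14·π^2/27 + 190/81)·sin(3·x) + (-117/64 + 7·π^2/8 + π^4/2)·sin(4·x) + (-2·π^4/5 - 22·π^2/25 + 882/625)·sin(5·x)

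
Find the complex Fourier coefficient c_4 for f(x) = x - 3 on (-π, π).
Compute the real Fourier coefficients first: a_4 = 0, b_4 = -1/2.
Then c_4 = (a_4 − i·b_4)/2 = i/4.

Final answer: i/4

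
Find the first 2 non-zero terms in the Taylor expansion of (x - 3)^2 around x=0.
9 - 6·x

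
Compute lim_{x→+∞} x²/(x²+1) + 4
Evaluate the dominant behaviour as x → +∞; each term tends to a finite value or vanishes.
Limit = 5.

Final answer: 5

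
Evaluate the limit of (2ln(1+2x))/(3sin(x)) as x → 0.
Both numerator and denominator → 0 as x → 0; this is a 0/0 indeterminate form.
Expand each to leading order near x = 0: numerator ~ 4·x, denominator ~ 3·x.
The limit of the ratio is 4/3.

Final answer: 4/3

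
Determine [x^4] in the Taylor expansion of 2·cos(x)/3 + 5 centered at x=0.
Expand to order 4: 2·cos(x)/3 + 5 = x^4/36 - x^2/3 + 17/3 + O(x^5).
The coefficient of x^4 is 1/36.

Final answer: 1/36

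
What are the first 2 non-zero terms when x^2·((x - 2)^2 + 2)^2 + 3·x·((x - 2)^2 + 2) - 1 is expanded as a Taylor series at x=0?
18·x - 1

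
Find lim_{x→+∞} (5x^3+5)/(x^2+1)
This is an ∞/∞ indeterminate form as x → +∞.
Divide numerator and denominator by x^3 and let the lower-order terms vanish; the numerator's degree 3 exceeds the denominator's degree 2, so the quotient diverges.
Limit = ∞.

Final answer: ∞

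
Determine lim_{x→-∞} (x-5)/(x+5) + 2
Evaluate the dominant behaviour as x → -∞; each term tends to a finite value or vanishes.
Limit = 3.

Final answer: 3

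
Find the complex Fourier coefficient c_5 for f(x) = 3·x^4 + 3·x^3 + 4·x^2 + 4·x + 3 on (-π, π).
Compute the real Fourier coefficients first: a_5 = -24·π^2/25 - 256/625, b_5 = 164/125 + 6·π^2/5.
Then c_5 = (a_5 − i·b_5)/2 = -12·π^2/25 - 128/625 - 3·i·π^2/5 - 82·i/125.

Final answer: -12·π^2/25 - 128/625 - 3·i·π^2/5 - 82·i/125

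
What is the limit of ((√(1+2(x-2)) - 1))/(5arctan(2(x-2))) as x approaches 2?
Both numerator and denominator → 0 as x → 2; this is a 0/0 indeterminate form.
Expand each to leading order near x = 2: numerator ~ (x - 2), denominator ~ 10·(x - 2).
The limit of the ratio is 1/10.

Final answer: 1/10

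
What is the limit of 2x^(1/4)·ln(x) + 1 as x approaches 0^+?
The product is a 0·∞ indeterminate form at x → 0⁺.
Rewrite the product as 2·ln(x) / x^(-1/4) and apply L'Hôpital, or use the standard hierarchy x^(-1/4) ≫ |ln x| as x → 0⁺.
The indeterminate product → 0, so the limit = 1.

Final answer: 1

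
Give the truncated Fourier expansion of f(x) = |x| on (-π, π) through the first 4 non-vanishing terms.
-4·cos(x)/π - 4·cos(3·x)/(9·π) - 4·cos(5·x)/(25·π) + π/2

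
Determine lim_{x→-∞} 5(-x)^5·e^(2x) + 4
The product is a 0·∞ indeterminate form at x → -∞.
Rewrite the product as 5(-x)^5 / e^(-2x) (an ∞/∞ form) and apply L'Hôpital, or use the standard hierarchy e^(2|x|) ≫ |(-x)^5| as x → -∞.
The indeterminate product → 0, so the limit = 4.

Final answer: 4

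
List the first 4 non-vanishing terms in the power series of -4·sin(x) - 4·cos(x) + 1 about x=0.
2·x^3/3 + 2·x^2 - 4·x - 3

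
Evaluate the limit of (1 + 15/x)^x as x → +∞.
As x → +∞: this is the defining limit (1 + 15/x)^x → e^15.
Limit = e^(15).

Final answer: e^(15)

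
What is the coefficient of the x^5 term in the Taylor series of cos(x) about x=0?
Expand to order 5: cos(x) = x^4/24 - x^2/2 + 1 + O(x^6).
The coefficient of x^5 is 0.

Final answer: 0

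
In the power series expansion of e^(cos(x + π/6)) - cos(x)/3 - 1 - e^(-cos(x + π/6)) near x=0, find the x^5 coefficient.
-5·√(3)·e^(√(3)/2)/192 - 157·e^(√(3)/2)/3840 - 157·e^(-√(3)/2)/3840 + 5·√(3)·e^(-√(3)/2)/192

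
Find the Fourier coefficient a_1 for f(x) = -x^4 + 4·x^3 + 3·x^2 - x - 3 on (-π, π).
a_1 = (1/π) ∫_{-π}^{π} f(x)·cos(1x) dx.
Evaluate the integral (use parity and integration by parts as needed): a_1 = -60 + 8·π^2.

Final answer: -60 + 8·π^2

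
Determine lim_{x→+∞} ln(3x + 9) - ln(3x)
This is an ∞ − ∞ indeterminate form.
Combine the logarithms: ln(3x+9) − ln(3x) = ln((3x+9)/(3x)) = ln(1 + 9/(3x)) → ln(1) = 0.
Limit = 0.

Final answer: 0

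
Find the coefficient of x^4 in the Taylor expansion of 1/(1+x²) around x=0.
Expand to order 4: 1/(1+x²) = x^4 - x^2 + 1 + O(x^5).
The coefficient of x^4 is 1.

Final answer: 1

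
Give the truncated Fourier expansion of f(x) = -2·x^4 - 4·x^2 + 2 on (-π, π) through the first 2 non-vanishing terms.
(-80 + 16·π^2)·cos(x) - 2·π^4/5 - 4·π^2/3 + 2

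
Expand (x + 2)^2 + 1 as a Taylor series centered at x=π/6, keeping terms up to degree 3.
π^2/36 + 2·π/3 + 5 + (π/3 + 4)·(x - π/6) + (x - π/6)^2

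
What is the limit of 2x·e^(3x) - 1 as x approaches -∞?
The product is a 0·∞ indeterminate form at x → -∞.
Rewrite the product as 2x / e^(-3x) (an ∞/∞ form) and apply L'Hôpital, or use the standard hierarchy e^(3|x|) ≫ |x| as x → -∞.
The indeterminate product → 0, so the limit = -1.

Final answer: -1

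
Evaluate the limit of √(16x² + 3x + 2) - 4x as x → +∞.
As x → +∞: multiply by the conjugate to get (3x+2)/(√(16x²+3x+2)+4x); the denominator ~ 8x, so the limit is 3/8.
Limit = 3/8.

Final answer: 3/8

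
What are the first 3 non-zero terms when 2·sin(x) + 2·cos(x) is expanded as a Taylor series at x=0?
-x^2 + 2·x + 2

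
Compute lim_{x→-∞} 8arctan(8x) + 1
Evaluate the dominant behaviour as x → -∞; each term tends to a finite value or vanishes.
Limit = 1 - 4·π.

Final answer: 1 - 4·π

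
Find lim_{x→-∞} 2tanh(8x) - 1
Evaluate the dominant behaviour as x → -∞; each term tends to a finite value or vanishes.
Limit = -3.

Final answer: -3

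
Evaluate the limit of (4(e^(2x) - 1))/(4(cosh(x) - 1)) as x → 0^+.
Both numerator and denominator → 0 as x → 0^+; this is a 0/0 indeterminate form.
Expand each to leading order near x = 0: numerator ~ 8·x, denominator ~ 2·x^2.
The limit of the ratio is ∞.

Final answer: ∞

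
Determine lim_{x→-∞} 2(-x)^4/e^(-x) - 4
The quotient is an ∞/∞ indeterminate form as x → -∞.
Compare growth rates of the dominant terms (exponentials ≫ polynomials ≫ logarithms), or apply L'Hôpital's rule; the quotient → 0.
Adding the constant: 0 - 4 = -4. Limit = -4.

Final answer: -4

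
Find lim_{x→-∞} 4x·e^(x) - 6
The product is a 0·∞ indeterminate form at x → -∞.
Rewrite the product as 4x / e^(-x) (an ∞/∞ form) and apply L'Hôpital, or use the standard hierarchy e^(|x|) ≫ |x| as x → -∞.
The indeterminate product → 0, so the limit = -6.

Final answer: -6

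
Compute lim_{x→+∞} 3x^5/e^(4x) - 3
The quotient is an ∞/∞ indeterminate form as x → +∞.
The exponential denominator e^(4x) dominates the polynomial numerator (e^x ≫ x^5 as x → ∞), so the quotient → 0.
Adding the constant: 0 - 3 = -3. Limit = -3.

Final answer: -3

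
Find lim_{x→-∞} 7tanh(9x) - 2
Evaluate the dominant behaviour as x → -∞; each term tends to a finite value or vanishes.
Limit = -9.

Final answer: -9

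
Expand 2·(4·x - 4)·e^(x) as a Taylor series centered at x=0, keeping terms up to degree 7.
x^7/105 + x^6/18 + 4·x^5/15 + x^4 + 8·x^3/3 + 4·x^2 - 8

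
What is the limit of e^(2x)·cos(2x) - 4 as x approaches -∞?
Evaluate the dominant behaviour as x → -∞; each term tends to a finite value or vanishes.
Limit = -4.

Final answer: -4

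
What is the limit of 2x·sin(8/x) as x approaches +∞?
As x → +∞: let u = 8/x → 0⁺; then 2·x·sin(8/x) = 2·8·sin(u)/u → 2·8·1 = 16.
Limit = 16.

Final answer: 16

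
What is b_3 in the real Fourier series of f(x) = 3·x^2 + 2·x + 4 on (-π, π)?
b_3 = (1/π) ∫_{-π}^{π} f(x)·sin(3x) dx.
Evaluate the integral (use parity and integration by parts as needed): b_3 = 4/3.

Final answer: 4/3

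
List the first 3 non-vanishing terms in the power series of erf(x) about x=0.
x^5/(5·√(π)) - 2·x^3/(3·√(π)) + 2·x/√(π)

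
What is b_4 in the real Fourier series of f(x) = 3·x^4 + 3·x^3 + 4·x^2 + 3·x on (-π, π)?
b_4 = (1/π) ∫_{-π}^{π} f(x)·sin(4x) dx.
Evaluate the integral (use parity and integration by parts as needed): b_4 = -3·π^2/2 - 15/16.

Final answer: -3·π^2/2 - 15/16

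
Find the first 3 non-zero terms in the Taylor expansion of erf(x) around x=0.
x^5/(5·√(π)) - 2·x^3/(3·√(π)) + 2·x/√(π)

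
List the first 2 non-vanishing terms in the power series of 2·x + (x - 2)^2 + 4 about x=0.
8 - 2·x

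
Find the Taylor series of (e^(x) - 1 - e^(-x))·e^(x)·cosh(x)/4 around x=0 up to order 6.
83·x^6/720 + 53·x^5/240 + x^4/3 + 5·x^3/12 + x^2/4 + x/4 - 1/4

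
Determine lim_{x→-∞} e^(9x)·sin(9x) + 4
Evaluate the dominant behaviour as x → -∞; each term tends to a finite value or vanishes.
Limit = 4.

Final answer: 4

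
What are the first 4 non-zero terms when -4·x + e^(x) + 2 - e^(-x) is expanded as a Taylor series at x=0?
x^5/60 + x^3/3 - 2·x + 2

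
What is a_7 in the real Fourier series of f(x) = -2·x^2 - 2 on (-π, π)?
a_7 = (1/π) ∫_{-π}^{π} f(x)·cos(7x) dx.
Evaluate the integral (use parity and integration by parts as needed): a_7 = 8/49.

Final answer: 8/49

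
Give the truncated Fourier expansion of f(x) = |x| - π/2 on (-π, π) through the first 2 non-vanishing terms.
-4·cos(x)/π - 4·cos(3·x)/(9·π)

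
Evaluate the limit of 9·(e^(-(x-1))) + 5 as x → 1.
Direct substitution at x = 1 gives 14.

Final answer: 14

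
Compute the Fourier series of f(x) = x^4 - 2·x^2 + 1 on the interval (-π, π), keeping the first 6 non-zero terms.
(56 - 8·π^2)·cos(x) + (-5 + 2·π^2)·cos(2·x) + (40/27 - 8·π^2/9)·cos(3·x) + (-11/16 + π^2/2)·cos(4·x) + (248/625 - 8·π^2/25)·cos(5·x) - 2·π^2/3 + 1 + π^4/5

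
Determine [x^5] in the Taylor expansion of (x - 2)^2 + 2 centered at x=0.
Expand to order 5: (x - 2)^2 + 2 = x^2 - 4·x + 6 + O(x^6).
The coefficient of x^5 is 0.

Final answer: 0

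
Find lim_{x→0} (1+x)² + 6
Direct substitution at x = 0 gives 7.

Final answer: 7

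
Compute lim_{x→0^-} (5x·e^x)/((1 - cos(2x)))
Both numerator and denominator → 0 as x → 0^-; this is a 0/0 indeterminate form.
Expand each to leading order near x = 0: numerator ~ 5·x, denominator ~ 2·x^2.
The limit of the ratio is -∞.

Final answer: -∞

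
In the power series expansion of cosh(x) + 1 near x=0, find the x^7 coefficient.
Expand to order 7: cosh(x) + 1 = x^6/720 + x^4/24 + x^2/2 + 2 + O(x^8).
The coefficient of x^7 is 0.

Final answer: 0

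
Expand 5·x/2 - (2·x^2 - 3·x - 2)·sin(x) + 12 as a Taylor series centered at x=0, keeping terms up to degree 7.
-43·x^7/2520 + x^6/40 + 7·x^5/20 - x^4/2 - 7·x^3/3 + 3·x^2 + 9·x/2 + 12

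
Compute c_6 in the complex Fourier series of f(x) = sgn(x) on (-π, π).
Compute the real Fourier coefficients first: a_6 = 0, b_6 = 0.
Then c_6 = (a_6 − i·b_6)/2 = 0.

Final answer: 0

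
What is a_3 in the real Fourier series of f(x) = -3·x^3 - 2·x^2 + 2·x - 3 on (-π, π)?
a_3 = (1/π) ∫_{-π}^{π} f(x)·cos(3x) dx.
Evaluate the integral (use parity and integration by parts as needed): a_3 = 8/9.

Final answer: 8/9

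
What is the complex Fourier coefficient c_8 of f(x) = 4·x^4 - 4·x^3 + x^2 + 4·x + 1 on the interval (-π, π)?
Compute the real Fourier coefficients first: a_8 = 1/64 + π^2/2, b_8 = -35/32 + π^2.
Then c_8 = (a_8 − i·b_8)/2 = 1/128 + π^2/4 - i·π^2/2 + 35·i/64.

Final answer: 1/128 + π^2/4 - i·π^2/2 + 35·i/64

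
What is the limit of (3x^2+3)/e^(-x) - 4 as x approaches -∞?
The quotient is an ∞/∞ indeterminate form as x → -∞.
Compare growth rates of the dominant terms (exponentials ≫ polynomials ≫ logarithms), or apply L'Hôpital's rule; the quotient → 0.
Adding the constant: 0 - 4 = -4. Limit = -4.

Final answer: -4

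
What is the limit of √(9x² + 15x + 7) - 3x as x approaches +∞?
As x → +∞: multiply by the conjugate to get (15x+7)/(√(9x²+15x+7)+3x); the denominator ~ 6x, so the limit is 15/6 = 5/2.
Limit = 5/2.

Final answer: 5/2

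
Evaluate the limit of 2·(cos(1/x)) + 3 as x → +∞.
Evaluate the dominant behaviour as x → +∞; each term tends to a finite value or vanishes.
Limit = 5.

Final answer: 5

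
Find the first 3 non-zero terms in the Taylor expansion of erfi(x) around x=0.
x^5/(5·√(π)) + 2·x^3/(3·√(π)) + 2·x/√(π)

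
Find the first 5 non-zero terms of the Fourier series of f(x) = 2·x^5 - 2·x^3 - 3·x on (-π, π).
(-84·π^2 + 4·π^4 + 498)·sin(x) + (-2·π^4 - 15 + 12·π^2)·sin(2·x) + (-116·π^2/27 + 70/81 + 4·π^4/3)·sin(3·x) + (-π^4 + 21/32 + 9·π^2/4)·sin(4·x) + (-36·π^2/25 - 534/625 + 4·π^4/5)·sin(5·x)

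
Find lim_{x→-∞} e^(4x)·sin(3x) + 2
Evaluate the dominant behaviour as x → -∞; each term tends to a finite value or vanishes.
Limit = 2.

Final answer: 2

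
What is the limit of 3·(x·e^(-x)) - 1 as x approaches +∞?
Evaluate the dominant behaviour as x → +∞; each term tends to a finite value or vanishes.
Limit = -1.

Final answer: -1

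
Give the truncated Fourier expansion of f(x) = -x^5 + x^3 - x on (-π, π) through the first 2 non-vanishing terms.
(-254 - 2·π^4 + 42·π^2)·sin(x) + (-6·π^2 + 10 + π^4)·sin(2·x)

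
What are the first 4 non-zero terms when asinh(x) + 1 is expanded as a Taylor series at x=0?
3·x^5/40 - x^3/6 + x + 1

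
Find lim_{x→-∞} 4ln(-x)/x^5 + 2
The quotient is an ∞/∞ indeterminate form as x → -∞.
Compare growth rates of the dominant terms (exponentials ≫ polynomials ≫ logarithms), or apply L'Hôpital's rule; the quotient → 0.
Adding the constant: 0 + 2 = 2. Limit = 2.

Final answer: 2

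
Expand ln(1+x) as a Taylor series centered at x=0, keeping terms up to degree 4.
-x^4/4 + x^3/3 - x^2/2 + x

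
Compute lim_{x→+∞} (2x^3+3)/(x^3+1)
This is an ∞/∞ indeterminate form as x → +∞.
Divide numerator and denominator by x^3 and let the lower-order terms vanish; the leading terms give 2/1 = 2.
Limit = 2.

Final answer: 2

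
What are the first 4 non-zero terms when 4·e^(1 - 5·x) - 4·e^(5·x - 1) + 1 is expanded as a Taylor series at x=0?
x^3·(-250·e/3 - 250·e^(-1)/3) + x^2·(-50·e^(-1) + 50·e) + x·(-20·e - 20·e^(-1)) - 4·e^(-1) + 1 + 4·e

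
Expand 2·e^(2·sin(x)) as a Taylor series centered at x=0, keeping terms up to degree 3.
2·x^3 + 4·x^2 + 4·x + 2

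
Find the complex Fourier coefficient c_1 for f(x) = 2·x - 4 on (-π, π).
Compute the real Fourier coefficients first: a_1 = 0, b_1 = 4.
Then c_1 = (a_1 − i·b_1)/2 = -2·i.

Final answer: -2·i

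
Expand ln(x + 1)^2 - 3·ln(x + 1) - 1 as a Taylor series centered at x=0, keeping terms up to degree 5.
-43·x^5/30 + 5·x^4/3 - 2·x^3 + 5·x^2/2 - 3·x - 1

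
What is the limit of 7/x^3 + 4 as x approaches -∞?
Evaluate the dominant behaviour as x → -∞; each term tends to a finite value or vanishes.
Limit = 4.

Final answer: 4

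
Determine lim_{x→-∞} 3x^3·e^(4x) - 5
The product is a 0·∞ indeterminate form at x → -∞.
Rewrite the product as 3x^3 / e^(-4x) (an ∞/∞ form) and apply L'Hôpital, or use the standard hierarchy e^(4|x|) ≫ |x^3| as x → -∞.
The indeterminate product → 0, so the limit = -5.

Final answer: -5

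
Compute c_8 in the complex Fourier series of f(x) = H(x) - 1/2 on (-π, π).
Compute the real Fourier coefficients first: a_8 = 0, b_8 = 0.
Then c_8 = (a_8 − i·b_8)/2 = 0.

Final answer: 0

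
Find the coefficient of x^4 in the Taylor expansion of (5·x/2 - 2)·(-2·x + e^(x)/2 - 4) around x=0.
Expand to order 4: (5·x/2 - 2)·(-2·x + e^(x)/2 - 4) = x^4/6 + 11·x^3/24 - 17·x^2/4 - 23·x/4 + 7 + O(x^5).
The coefficient of x^4 is 1/6.

Final answer: 1/6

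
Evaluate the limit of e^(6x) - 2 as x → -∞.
Evaluate the dominant behaviour as x → -∞; each term tends to a finite value or vanishes.
Limit = -2.

Final answer: -2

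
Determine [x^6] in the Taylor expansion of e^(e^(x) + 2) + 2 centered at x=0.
Expand to order 6: e^(e^(x) + 2) + 2 = 203·x^6·e^(3)/720 + 13·x^5·e^(3)/30 + 5·x^4·e^(3)/8 + 5·x^3·e^(3)/6 + x^2·e^(3) + x·e^(3) + 2 + e^(3) + O(x^7).
The coefficient of x^6 is 203·e^(3)/720.

Final answer: 203·e^(3)/720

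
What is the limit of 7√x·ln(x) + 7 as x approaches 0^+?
The product is a 0·∞ indeterminate form at x → 0⁺.
Rewrite the product as 7·ln(x) / x^(-1/2) and apply L'Hôpital, or use the standard hierarchy x^(-1/2) ≫ |ln x| as x → 0⁺.
The indeterminate product → 0, so the limit = 7.

Final answer: 7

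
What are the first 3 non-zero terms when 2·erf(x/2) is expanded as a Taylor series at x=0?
x^5/(80·√(π)) - x^3/(6·√(π)) + 2·x/√(π)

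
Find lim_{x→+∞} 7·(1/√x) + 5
Evaluate the dominant behaviour as x → +∞; each term tends to a finite value or vanishes.
Limit = 5.

Final answer: 5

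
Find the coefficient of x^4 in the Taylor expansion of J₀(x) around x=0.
Expand to order 4: J₀(x) = x^4/64 - x^2/4 + 1 + O(x^5).
The coefficient of x^4 is 1/64.

Final answer: 1/64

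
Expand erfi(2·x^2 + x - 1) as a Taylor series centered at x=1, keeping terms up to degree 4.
erfi(2) + 10·e^(4)·(x - 1)/√(π) + 104·e^(4)·(x - 1)^2/√(π) + 830·e^(4)·(x - 1)^3/√(π) + 16498·e^(4)·(x - 1)^4/(3·√(π))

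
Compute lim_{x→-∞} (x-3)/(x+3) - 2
Evaluate the dominant behaviour as x → -∞; each term tends to a finite value or vanishes.
Limit = -1.

Final answer: -1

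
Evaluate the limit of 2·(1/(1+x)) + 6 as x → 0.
Direct substitution at x = 0 gives 8.

Final answer: 8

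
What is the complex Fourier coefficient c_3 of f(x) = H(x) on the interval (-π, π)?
Compute the real Fourier coefficients first: a_3 = 0, b_3 = 2/(3·π).
Then c_3 = (a_3 − i·b_3)/2 = -i/(3·π).

Final answer: -i/(3·π)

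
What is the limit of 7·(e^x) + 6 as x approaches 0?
Direct substitution at x = 0 gives 13.

Final answer: 13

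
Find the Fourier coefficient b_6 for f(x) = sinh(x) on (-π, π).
b_6 = (1/π) ∫_{-π}^{π} f(x)·sin(6x) dx.
Evaluate the integral (use parity and integration by parts as needed): b_6 = -12·sinh(π)/(37·π).

Final answer: -12·sinh(π)/(37·π)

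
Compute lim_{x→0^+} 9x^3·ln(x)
This is a 0·∞ indeterminate form at x → 0⁺.
Rewrite the product as 9·ln(x) / x^(-3) and apply L'Hôpital, or use the standard hierarchy x^(-3) ≫ |ln x| as x → 0⁺.
The indeterminate product → 0, so the limit = 0.

Final answer: 0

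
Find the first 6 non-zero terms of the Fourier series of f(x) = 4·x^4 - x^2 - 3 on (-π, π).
(196 - 32·π^2)·cos(x) + (-13 + 8·π^2)·cos(2·x) + (76/27 - 32·π^2/9)·cos(3·x) + (-1 + 2·π^2)·cos(4·x) + (292/625 - 32·π^2/25)·cos(5·x) - π^2/3 - 3 + 4·π^4/5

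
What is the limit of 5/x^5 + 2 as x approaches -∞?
Evaluate the dominant behaviour as x → -∞; each term tends to a finite value or vanishes.
Limit = 2.

Final answer: 2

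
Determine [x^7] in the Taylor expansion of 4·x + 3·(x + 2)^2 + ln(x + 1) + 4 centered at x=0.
Expand to order 7: 4·x + 3·(x + 2)^2 + ln(x + 1) + 4 = x^7/7 - x^6/6 + x^5/5 - x^4/4 + x^3/3 + 5·x^2/2 + 17·x + 16 + O(x^8).
The coefficient of x^7 is 1/7.

Final answer: 1/7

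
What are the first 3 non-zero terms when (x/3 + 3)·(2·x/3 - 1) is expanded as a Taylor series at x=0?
2·x^2/9 + 5·x/3 - 3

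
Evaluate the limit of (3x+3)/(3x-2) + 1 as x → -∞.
Evaluate the dominant behaviour as x → -∞; each term tends to a finite value or vanishes.
Limit = 2.

Final answer: 2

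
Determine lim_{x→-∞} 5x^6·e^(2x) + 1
The product is a 0·∞ indeterminate form at x → -∞.
Rewrite the product as 5x^6 / e^(-2x) (an ∞/∞ form) and apply L'Hôpital, or use the standard hierarchy e^(2|x|) ≫ |x^6| as x → -∞.
The indeterminate product → 0, so the limit = 1.

Final answer: 1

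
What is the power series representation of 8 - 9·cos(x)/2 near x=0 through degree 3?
9·x^2/4 + 7/2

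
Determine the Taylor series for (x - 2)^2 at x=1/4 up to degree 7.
49/16 - 7·(x - 1/4)/2 + (x - 1/4)^2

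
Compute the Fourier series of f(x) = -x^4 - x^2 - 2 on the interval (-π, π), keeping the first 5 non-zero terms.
(-44 + 8·π^2)·cos(x) + (2 - 2·π^2)·cos(2·x) + (-4/27 + 8·π^2/9)·cos(3·x) + (-π^2/2 - 1/16)·cos(4·x) - π^4/5 - π^2/3 - 2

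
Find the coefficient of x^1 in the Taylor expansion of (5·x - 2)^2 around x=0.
Expand to order 1: (5·x - 2)^2 = 4 - 20·x + O(x^2).
The coefficient of x^1 is -20.

Final answer: -20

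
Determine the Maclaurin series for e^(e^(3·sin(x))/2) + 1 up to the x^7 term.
4737671·x^7·e^(1/2)/215040 + 90147·x^6·e^(1/2)/5120 + 16873·x^5·e^(1/2)/1280 + 1179·x^4·e^(1/2)/128 + 95·x^3·e^(1/2)/16 + 27·x^2·e^(1/2)/8 + 3·x·e^(1/2)/2 + 1 + e^(1/2)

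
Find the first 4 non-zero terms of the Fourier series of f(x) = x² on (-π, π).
-4·cos(x) + cos(2·x) - 4·cos(3·x)/9 + π^2/3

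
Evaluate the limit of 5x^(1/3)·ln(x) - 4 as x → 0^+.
The product is a 0·∞ indeterminate form at x → 0⁺.
Rewrite the product as 5·ln(x) / x^(-1/3) and apply L'Hôpital, or use the standard hierarchy x^(-1/3) ≫ |ln x| as x → 0⁺.
The indeterminate product → 0, so the limit = -4.

Final answer: -4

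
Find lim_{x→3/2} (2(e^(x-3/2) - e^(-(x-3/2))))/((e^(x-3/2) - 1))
Both numerator and denominator → 0 as x → 3/2; this is a 0/0 indeterminate form.
Expand each to leading order near x = 3/2: numerator ~ 4·(x - 3/2), denominator ~ (x - 3/2).
The limit of the ratio is 4.

Final answer: 4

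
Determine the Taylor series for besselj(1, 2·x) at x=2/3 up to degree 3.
besselj(1, 4/3) + (-besselj(2, 4/3) + besselj(0, 4/3))·(x - 2/3) + (-3·besselj(1, 4/3)/2 + besselj(3, 4/3)/2)·(x - 2/3)^2 + (-besselj(0, 4/3)/2 - besselj(4, 4/3)/6 + 2·besselj(2, 4/3)/3)·(x - 2/3)^3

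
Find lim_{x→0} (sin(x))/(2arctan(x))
Both numerator and denominator → 0 as x → 0; this is a 0/0 indeterminate form.
Expand each to leading order near x = 0: numerator ~ x, denominator ~ 2·x.
The limit of the ratio is 1/2.

Final answer: 1/2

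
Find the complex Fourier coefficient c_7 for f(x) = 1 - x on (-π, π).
Compute the real Fourier coefficients first: a_7 = 0, b_7 = -2/7.
Then c_7 = (a_7 − i·b_7)/2 = i/7.

Final answer: i/7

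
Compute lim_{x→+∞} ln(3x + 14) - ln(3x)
This is an ∞ − ∞ indeterminate form.
Combine the logarithms: ln(3x+14) − ln(3x) = ln((3x+14)/(3x)) = ln(1 + 14/(3x)) → ln(1) = 0.
Limit = 0.

Final answer: 0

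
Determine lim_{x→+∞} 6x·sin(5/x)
As x → +∞: let u = 5/x → 0⁺; then 6·x·sin(5/x) = 6·5·sin(u)/u → 6·5·1 = 30.
Limit = 30.

Final answer: 30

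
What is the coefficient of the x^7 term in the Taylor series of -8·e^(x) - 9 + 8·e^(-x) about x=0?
Expand to order 7: -8·e^(x) - 9 + 8·e^(-x) = -x^7/315 - 2·x^5/15 - 8·x^3/3 - 16·x - 9 + O(x^8).
The coefficient of x^7 is -1/315.

Final answer: -1/315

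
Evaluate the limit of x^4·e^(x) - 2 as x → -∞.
The product is a 0·∞ indeterminate form at x → -∞.
Rewrite the product as x^4 / e^(-x) (an ∞/∞ form) and apply L'Hôpital, or use the standard hierarchy e^(|x|) ≫ |x^4| as x → -∞.
The indeterminate product → 0, so the limit = -2.

Final answer: -2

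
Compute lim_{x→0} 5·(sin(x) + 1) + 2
Direct substitution at x = 0 gives 7.

Final answer: 7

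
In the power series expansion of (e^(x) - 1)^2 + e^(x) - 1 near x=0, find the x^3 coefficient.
Expand to order 3: (e^(x) - 1)^2 + e^(x) - 1 = 7·x^3/6 + 3·x^2/2 + x + O(x^4).
The coefficient of x^3 is 7/6.

Final answer: 7/6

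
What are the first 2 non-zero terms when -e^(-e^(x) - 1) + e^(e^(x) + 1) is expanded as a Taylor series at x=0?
x·(e^(-2) + e^(2)) - e^(-2) + e^(2)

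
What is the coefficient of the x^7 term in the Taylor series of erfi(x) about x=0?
Expand to order 7: erfi(x) = x^7/(21·√(π)) + x^5/(5·√(π)) + 2·x^3/(3·√(π)) + 2·x/√(π) + O(x^8).
The coefficient of x^7 is 1/(21·√(π)).

Final answer: 1/(21·√(π))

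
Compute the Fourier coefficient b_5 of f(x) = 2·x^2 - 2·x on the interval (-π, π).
b_5 = (1/π) ∫_{-π}^{π} f(x)·sin(5x) dx.
Evaluate the integral (use parity and integration by parts as needed): b_5 = -4/5.

Final answer: -4/5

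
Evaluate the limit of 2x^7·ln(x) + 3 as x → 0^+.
The product is a 0·∞ indeterminate form at x → 0⁺.
Rewrite the product as 2·ln(x) / x^(-7) and apply L'Hôpital, or use the standard hierarchy x^(-7) ≫ |ln x| as x → 0⁺.
The indeterminate product → 0, so the limit = 3.

Final answer: 3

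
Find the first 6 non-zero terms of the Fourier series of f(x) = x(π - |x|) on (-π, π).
8·sin(x)/π + 8·sin(3·x)/(27·π) + 8·sin(5·x)/(125·π) + 8·sin(7·x)/(343·π) + 8·sin(9·x)/(729·π) + 8·sin(11·x)/(1331·π)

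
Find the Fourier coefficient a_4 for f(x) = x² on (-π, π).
a_4 = (1/π) ∫_{-π}^{π} f(x)·cos(4x) dx.
Evaluate the integral (use parity and integration by parts as needed): a_4 = 1/4.

Final answer: 1/4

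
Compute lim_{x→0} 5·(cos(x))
Direct substitution at x = 0 gives 5.

Final answer: 5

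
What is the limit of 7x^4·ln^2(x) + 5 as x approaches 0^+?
The product is a 0·∞ indeterminate form at x → 0⁺.
Rewrite the product as 7·ln^2(x) / x^(-4) and apply L'Hôpital, or use the standard hierarchy x^(-4) ≫ |ln x|^2 as x → 0⁺.
The indeterminate product → 0, so the limit = 5.

Final answer: 5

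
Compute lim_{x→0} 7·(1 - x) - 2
Direct substitution at x = 0 gives 5.

Final answer: 5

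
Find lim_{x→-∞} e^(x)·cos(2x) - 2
Evaluate the dominant behaviour as x → -∞; each term tends to a finite value or vanishes.
Limit = -2.

Final answer: -2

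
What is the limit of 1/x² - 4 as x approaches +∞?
Evaluate the dominant behaviour as x → +∞; each term tends to a finite value or vanishes.
Limit = -4.

Final answer: -4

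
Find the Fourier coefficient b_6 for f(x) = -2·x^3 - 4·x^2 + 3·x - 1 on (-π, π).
b_6 = (1/π) ∫_{-π}^{π} f(x)·sin(6x) dx.
Evaluate the integral (use parity and integration by parts as needed): b_6 = -10/9 + 2·π^2/3.

Final answer: -10/9 + 2·π^2/3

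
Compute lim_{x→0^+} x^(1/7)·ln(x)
This is a 0·∞ indeterminate form at x → 0⁺.
Rewrite the product as ln(x) / x^(-1/7) and apply L'Hôpital, or use the standard hierarchy x^(-1/7) ≫ |ln x| as x → 0⁺.
The indeterminate product → 0, so the limit = 0.

Final answer: 0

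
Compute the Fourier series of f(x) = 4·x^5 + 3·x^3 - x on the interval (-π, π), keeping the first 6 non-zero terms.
(-154·π^2 + 8·π^4 + 922)·sin(x) + (-4·π^4 - 49/2 + 17·π^2)·sin(2·x) + (-106·π^2/27 + 158/81 + 8·π^4/3)·sin(3·x) + (-2·π^4 + 1/8 + π^2)·sin(4·x) + (-2·π^2/25 - 238/625 + 8·π^4/5)·sin(5·x) + (-4·π^4/3 - 7·π^2/27 + 61/162)·sin(6·x)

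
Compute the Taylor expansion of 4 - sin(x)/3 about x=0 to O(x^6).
-x^5/360 + x^3/18 - x/3 + 4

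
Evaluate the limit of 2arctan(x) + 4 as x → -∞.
Evaluate the dominant behaviour as x → -∞; each term tends to a finite value or vanishes.
Limit = 4 - π.

Final answer: 4 - π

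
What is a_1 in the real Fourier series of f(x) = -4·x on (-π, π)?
a_1 = (1/π) ∫_{-π}^{π} f(x)·cos(1x) dx.
Evaluate the integral (use parity and integration by parts as needed): a_1 = 0.

Final answer: 0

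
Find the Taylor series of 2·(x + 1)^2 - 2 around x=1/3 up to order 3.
14/9 + 16·(x - 1/3)/3 + 2·(x - 1/3)^2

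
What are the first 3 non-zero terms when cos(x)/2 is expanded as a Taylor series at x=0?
x^4/48 - x^2/4 + 1/2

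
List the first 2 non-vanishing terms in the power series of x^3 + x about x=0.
x^3 + x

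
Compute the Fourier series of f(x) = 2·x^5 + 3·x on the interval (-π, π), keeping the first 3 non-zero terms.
(-80·π^2 + 4·π^4 + 486)·sin(x) + (-2·π^4 - 18 + 10·π^2)·sin(2·x) + (-80·π^2/27 + 322/81 + 4·π^4/3)·sin(3·x)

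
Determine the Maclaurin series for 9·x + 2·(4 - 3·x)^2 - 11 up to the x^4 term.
18·x^2 - 39·x + 21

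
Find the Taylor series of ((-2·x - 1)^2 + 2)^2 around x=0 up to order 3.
32·x^3 + 40·x^2 + 24·x + 9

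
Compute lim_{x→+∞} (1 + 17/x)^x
As x → +∞: this is the defining limit (1 + 17/x)^x → e^17.
Limit = e^(17).

Final answer: e^(17)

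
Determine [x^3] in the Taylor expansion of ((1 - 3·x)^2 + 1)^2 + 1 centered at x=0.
Expand to order 3: ((1 - 3·x)^2 + 1)^2 + 1 = -108·x^3 + 72·x^2 - 24·x + 5 + O(x^4).
The coefficient of x^3 is -108.

Final answer: -108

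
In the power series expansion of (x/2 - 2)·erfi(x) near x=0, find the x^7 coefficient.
Expand to order 7: (x/2 - 2)·erfi(x) = -2·x^7/(21·√(π)) + x^6/(10·√(π)) - 2·x^5/(5·√(π)) + x^4/(3·√(π)) - 4·x^3/(3·√(π)) + x^2/√(π) - 4·x/√(π) + O(x^8).
The coefficient of x^7 is -2/(21·√(π)).

Final answer: -2/(21·√(π))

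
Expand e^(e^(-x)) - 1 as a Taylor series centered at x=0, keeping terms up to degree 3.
-5·e·x^3/6 + e·x^2 - e·x - 1 + e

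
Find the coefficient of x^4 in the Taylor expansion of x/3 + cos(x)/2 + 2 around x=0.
Expand to order 4: x/3 + cos(x)/2 + 2 = x^4/48 - x^2/4 + x/3 + 5/2 + O(x^5).
The coefficient of x^4 is 1/48.

Final answer: 1/48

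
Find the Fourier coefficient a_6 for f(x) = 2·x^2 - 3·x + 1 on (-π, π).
a_6 = (1/π) ∫_{-π}^{π} f(x)·cos(6x) dx.
Evaluate the integral (use parity and integration by parts as needed): a_6 = 2/9.

Final answer: 2/9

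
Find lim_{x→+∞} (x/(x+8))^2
As x → +∞: x/(x+8) = 1/(1 + 8/x) → 1, and the 2nd power of a limit-1 base also → 1.
Limit = 1.

Final answer: 1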